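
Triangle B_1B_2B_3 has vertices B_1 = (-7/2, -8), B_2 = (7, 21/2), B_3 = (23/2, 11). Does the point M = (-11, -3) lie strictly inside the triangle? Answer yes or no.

Barycentric coordinates of M: (69/104, 145/52, -255/104).
The three coordinates are positive, positive, negative; a point is interior exactly when all three are positive.

no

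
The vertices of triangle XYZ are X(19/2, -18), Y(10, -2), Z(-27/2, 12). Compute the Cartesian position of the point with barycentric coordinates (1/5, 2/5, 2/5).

W = (1/5)·X + (2/5)·Y + (2/5)·Z.
x-coordinate: (1/5)·(19/2) + (2/5)·10 + (2/5)·(-27/2) = 1/2.
y-coordinate: (1/5)·(-18) + (2/5)·(-2) + (2/5)·12 = 2/5.

(1/2, 2/5)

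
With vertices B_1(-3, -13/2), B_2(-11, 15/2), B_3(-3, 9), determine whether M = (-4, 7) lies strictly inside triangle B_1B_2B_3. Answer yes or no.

Barycentric coordinates of M: (29/248, 1/8, 47/62).
The three coordinates are positive, positive, positive; a point is interior exactly when all three are positive.

yes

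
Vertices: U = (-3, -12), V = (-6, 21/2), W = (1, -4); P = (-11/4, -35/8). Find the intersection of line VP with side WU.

Barycentric coordinates of P with respect to UVW: (1/2, 1/4, 1/4).
On side WU the V-coordinate is zero; dropping P's V-weight 1/4 and renormalizing the remaining 1/4 : 1/2 gives weights 1/3, 2/3 on W, U.
Q = (1/3)·(1, -4) + (2/3)·(-3, -12) = (-5/3, -28/3).

(-5/3, -28/3)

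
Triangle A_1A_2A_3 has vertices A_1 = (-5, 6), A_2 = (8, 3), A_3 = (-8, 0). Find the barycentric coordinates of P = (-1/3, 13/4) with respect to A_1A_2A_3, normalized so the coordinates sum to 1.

Signed area of the reference triangle: [A_1A_2A_3] = ½·((-5)·(3−0) + 8·(0−6) + (-8)·(6−3)) = ½·(-15 − 48 − 24) = -87/2.
[PA_2A_3] = ½·((-1/3)·(3−0) + 8·(0−(13/4)) + (-8)·(13/4−3)) = ½·(-1 − 26 − 2) = -29/2, so the A_1-coordinate is (-29/2)/(-87/2) = 1/3.
[A_1PA_3] = ½·((-5)·(13/4−0) + (-1/3)·(0−6) + (-8)·(6−(13/4))) = ½·(-65/4 + 2 − 22) = -145/8, so the A_2-coordinate is 5/12.
[A_1A_2P] = ½·((-5)·(3−(13/4)) + 8·(13/4−6) + (-1/3)·(6−3)) = ½·(5/4 − 22 − 1) = -87/8, so the A_3-coordinate is 1/4.
Check: 1/3 + 5/12 + 1/4 = 1.

(1/3, 5/12, 1/4)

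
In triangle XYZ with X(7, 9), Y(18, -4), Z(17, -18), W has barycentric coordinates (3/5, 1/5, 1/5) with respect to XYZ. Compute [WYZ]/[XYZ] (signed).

The signed ratio [WYZ]/[XYZ] equals the barycentric coordinate of W at vertex X, which is 3/5.

3/5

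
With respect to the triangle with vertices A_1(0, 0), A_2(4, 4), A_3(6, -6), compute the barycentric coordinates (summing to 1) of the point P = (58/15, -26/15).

Signed area of the reference triangle: [A_1A_2A_3] = ½·(0·(4−(-6)) + 4·(-6−0) + 6·(0−4)) = ½·(0 − 24 − 24) = -24.
[PA_2A_3] = ½·((58/15)·(4−(-6)) + 4·(-6−(-26/15)) + 6·(-26/15−4)) = ½·(116/3 − 256/15 − 172/5) = -32/5, so the A_1-coordinate is (-32/5)/(-24) = 4/15.
[A_1PA_3] = ½·(0·(-26/15−(-6)) + (58/15)·(-6−0) + 6·(0−(-26/15))) = ½·(0 − 116/5 + 52/5) = -32/5, so the A_2-coordinate is 4/15.
[A_1A_2P] = ½·(0·(4−(-26/15)) + 4·(-26/15−0) + (58/15)·(0−4)) = ½·(0 − 104/15 − 232/15) = -56/5, so the A_3-coordinate is 7/15.

(4/15, 4/15, 7/15)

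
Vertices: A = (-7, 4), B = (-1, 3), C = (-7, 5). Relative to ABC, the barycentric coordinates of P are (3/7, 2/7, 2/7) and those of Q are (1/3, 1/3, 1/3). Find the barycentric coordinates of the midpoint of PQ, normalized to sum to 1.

(8/21, 13/42, 13/42)

Since both coordinate triples sum to 1, the midpoint's barycentrics are the componentwise average.
(3/7+1/3)/2 = 8/21; similarly 13/42 and 13/42.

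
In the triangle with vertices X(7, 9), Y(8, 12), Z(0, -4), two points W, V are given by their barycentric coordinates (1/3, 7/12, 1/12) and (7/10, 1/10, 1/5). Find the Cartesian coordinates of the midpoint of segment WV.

(127/20, 491/60)

Barycentric coordinates of the midpoint are the average: (31/60, 41/120, 17/120).
Converting: (31/60)·X + (41/120)·Y + (17/120)·Z = (127/20, 491/60).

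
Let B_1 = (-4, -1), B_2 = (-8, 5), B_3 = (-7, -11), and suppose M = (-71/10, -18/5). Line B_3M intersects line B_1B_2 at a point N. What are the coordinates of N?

Barycentric coordinates of M with respect to B_1B_2B_3: (1/10, 2/5, 1/2).
On side B_1B_2 the B_3-coordinate is zero; dropping M's B_3-weight 1/2 and renormalizing the remaining 1/10 : 2/5 gives weights 1/5, 4/5 on B_1, B_2.
N = (1/5)·(-4, -1) + (4/5)·(-8, 5) = (-36/5, 19/5).

(-36/5, 19/5)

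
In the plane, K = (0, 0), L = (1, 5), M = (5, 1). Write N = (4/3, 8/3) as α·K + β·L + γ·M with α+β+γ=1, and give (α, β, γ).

Signed area of the reference triangle: [KLM] = ½·(0·(5−1) + 1·(1−0) + 5·(0−5)) = ½·(0 + 1 − 25) = -12.
[NLM] = ½·((4/3)·(5−1) + 1·(1−(8/3)) + 5·(8/3−5)) = ½·(16/3 − 5/3 − 35/3) = -4, so the K-coordinate is (-4)/(-12) = 1/3.
[KNM] = ½·(0·(8/3−1) + (4/3)·(1−0) + 5·(0−(8/3))) = ½·(0 + 4/3 − 40/3) = -6, so the L-coordinate is 1/2.
[KLN] = ½·(0·(5−(8/3)) + 1·(8/3−0) + (4/3)·(0−5)) = ½·(0 + 8/3 − 20/3) = -2, so the M-coordinate is 1/6.

(1/3, 1/2, 1/6)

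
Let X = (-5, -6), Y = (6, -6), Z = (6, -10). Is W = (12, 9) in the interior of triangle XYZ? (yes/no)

no

Barycentric coordinates of W: (-6/11, 233/44, -15/4).
The three coordinates are negative, positive, negative; a point is interior exactly when all three are positive.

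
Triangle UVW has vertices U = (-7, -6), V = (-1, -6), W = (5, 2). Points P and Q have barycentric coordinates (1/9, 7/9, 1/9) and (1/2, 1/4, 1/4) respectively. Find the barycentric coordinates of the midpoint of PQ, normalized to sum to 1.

Since both coordinate triples sum to 1, the midpoint's barycentrics are the componentwise average.
(1/9+1/2)/2 = 11/36; similarly 37/72 and 13/72.

(11/36, 37/72, 13/72)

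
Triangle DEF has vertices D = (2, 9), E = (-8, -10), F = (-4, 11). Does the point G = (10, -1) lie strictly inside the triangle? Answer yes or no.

no

Barycentric coordinates of G: (171/67, 22/67, -126/67).
The three coordinates are positive, positive, negative; a point is interior exactly when all three are positive.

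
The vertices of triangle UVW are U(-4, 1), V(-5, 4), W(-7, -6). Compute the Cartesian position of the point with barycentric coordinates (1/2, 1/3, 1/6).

(-29/6, 5/6)

P = (1/2)·U + (1/3)·V + (1/6)·W.
x-coordinate: (1/2)·(-4) + (1/3)·(-5) + (1/6)·(-7) = -29/6.
y-coordinate: (1/2)·1 + (1/3)·4 + (1/6)·(-6) = 5/6.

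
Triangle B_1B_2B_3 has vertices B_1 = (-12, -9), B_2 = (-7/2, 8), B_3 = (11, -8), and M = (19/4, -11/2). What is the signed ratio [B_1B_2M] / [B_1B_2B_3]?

[B_1B_2B_3] = ½·((-12)·(8−(-8)) + (-7/2)·(-8−(-9)) + 11·(-9−8)) = ½·(-192 − 7/2 − 187) = -765/4.
[B_1B_2M] = ½·((-12)·(8−(-11/2)) + (-7/2)·(-11/2−(-9)) + (19/4)·(-9−8)) = ½·(-162 − 49/4 − 323/4) = -255/2, so the ratio is (-255/2)/(-765/4) = 2/3.

2/3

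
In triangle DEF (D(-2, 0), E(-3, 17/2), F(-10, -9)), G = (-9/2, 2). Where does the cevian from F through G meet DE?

(-8/3, 17/3)

Barycentric coordinates of G with respect to DEF: (1/4, 1/2, 1/4).
On side DE the F-coordinate is zero; dropping G's F-weight 1/4 and renormalizing the remaining 1/4 : 1/2 gives weights 1/3, 2/3 on D, E.
H = (1/3)·(-2, 0) + (2/3)·(-3, 17/2) = (-8/3, 17/3).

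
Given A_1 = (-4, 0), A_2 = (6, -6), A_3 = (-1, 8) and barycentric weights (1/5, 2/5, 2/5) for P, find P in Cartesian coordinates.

(6/5, 4/5)

P = (1/5)·A_1 + (2/5)·A_2 + (2/5)·A_3.
x-coordinate: (1/5)·(-4) + (2/5)·6 + (2/5)·(-1) = 6/5.
y-coordinate: (1/5)·0 + (2/5)·(-6) + (2/5)·8 = 4/5.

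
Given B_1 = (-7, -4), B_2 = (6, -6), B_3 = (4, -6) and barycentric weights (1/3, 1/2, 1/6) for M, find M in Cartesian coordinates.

(4/3, -16/3)

M = (1/3)·B_1 + (1/2)·B_2 + (1/6)·B_3.
x-coordinate: (1/3)·(-7) + (1/2)·6 + (1/6)·4 = 4/3.
y-coordinate: (1/3)·(-4) + (1/2)·(-6) + (1/6)·(-6) = -16/3.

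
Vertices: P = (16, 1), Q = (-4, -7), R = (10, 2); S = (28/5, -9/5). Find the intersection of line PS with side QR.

(3, -5/2)

Barycentric coordinates of S with respect to PQR: (1/5, 2/5, 2/5).
On side QR the P-coordinate is zero; dropping S's P-weight 1/5 and renormalizing the remaining 2/5 : 2/5 gives weights 1/2, 1/2 on Q, R.
T = (1/2)·(-4, -7) + (1/2)·(10, 2) = (3, -5/2).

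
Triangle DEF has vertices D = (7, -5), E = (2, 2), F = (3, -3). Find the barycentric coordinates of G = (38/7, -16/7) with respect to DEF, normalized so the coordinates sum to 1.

Signed area of the reference triangle: [DEF] = ½·(7·(2−(-3)) + 2·(-3−(-5)) + 3·(-5−2)) = ½·(35 + 4 − 21) = 9.
[GEF] = ½·((38/7)·(2−(-3)) + 2·(-3−(-16/7)) + 3·(-16/7−2)) = ½·(190/7 − 10/7 − 90/7) = 45/7, so the D-coordinate is (45/7)/9 = 5/7.
[DGF] = ½·(7·(-16/7−(-3)) + (38/7)·(-3−(-5)) + 3·(-5−(-16/7))) = ½·(5 + 76/7 − 57/7) = 27/7, so the E-coordinate is 3/7.
[DEG] = ½·(7·(2−(-16/7)) + 2·(-16/7−(-5)) + (38/7)·(-5−2)) = ½·(30 + 38/7 − 38) = -9/7, so the F-coordinate is -1/7.

(5/7, 3/7, -1/7)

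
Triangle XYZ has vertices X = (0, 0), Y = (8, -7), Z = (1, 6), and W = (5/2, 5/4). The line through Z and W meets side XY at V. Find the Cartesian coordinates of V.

Barycentric coordinates of W with respect to XYZ: (1/4, 1/4, 1/2).
On side XY the Z-coordinate is zero; dropping W's Z-weight 1/2 and renormalizing the remaining 1/4 : 1/4 gives weights 1/2, 1/2 on X, Y.
V = (1/2)·(0, 0) + (1/2)·(8, -7) = (4, -7/2).

(4, -7/2)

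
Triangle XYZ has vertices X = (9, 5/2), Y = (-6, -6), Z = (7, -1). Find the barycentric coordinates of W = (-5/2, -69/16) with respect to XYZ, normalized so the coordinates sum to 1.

(1/8, 3/4, 1/8)

Signed area of the reference triangle: [XYZ] = ½·(9·(-6−(-1)) + (-6)·(-1−(5/2)) + 7·(5/2−(-6))) = ½·(-45 + 21 + 119/2) = 71/4.
[WYZ] = ½·((-5/2)·(-6−(-1)) + (-6)·(-1−(-69/16)) + 7·(-69/16−(-6))) = ½·(25/2 − 159/8 + 189/16) = 71/32, so the X-coordinate is (71/32)/(71/4) = 1/8.
[XWZ] = ½·(9·(-69/16−(-1)) + (-5/2)·(-1−(5/2)) + 7·(5/2−(-69/16))) = ½·(-477/16 + 35/4 + 763/16) = 213/16, so the Y-coordinate is 3/4.
[XYW] = ½·(9·(-6−(-69/16)) + (-6)·(-69/16−(5/2)) + (-5/2)·(5/2−(-6))) = ½·(-243/16 + 327/8 − 85/4) = 71/32, so the Z-coordinate is 1/8.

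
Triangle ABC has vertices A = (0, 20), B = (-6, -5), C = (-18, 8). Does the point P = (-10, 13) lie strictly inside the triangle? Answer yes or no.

yes

Barycentric coordinates of P: (82/189, 1/63, 104/189).
The three coordinates are positive, positive, positive; a point is interior exactly when all three are positive.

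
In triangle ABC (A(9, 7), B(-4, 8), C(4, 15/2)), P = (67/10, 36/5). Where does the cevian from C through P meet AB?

Barycentric coordinates of P with respect to ABC: (7/10, 1/10, 1/5).
On side AB the C-coordinate is zero; dropping P's C-weight 1/5 and renormalizing the remaining 7/10 : 1/10 gives weights 7/8, 1/8 on A, B.
Q = (7/8)·(9, 7) + (1/8)·(-4, 8) = (59/8, 57/8).

(59/8, 57/8)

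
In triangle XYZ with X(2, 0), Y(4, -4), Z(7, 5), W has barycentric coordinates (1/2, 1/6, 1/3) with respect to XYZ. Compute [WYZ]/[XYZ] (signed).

The signed ratio [WYZ]/[XYZ] equals the barycentric coordinate of W at vertex X, which is 1/2.

1/2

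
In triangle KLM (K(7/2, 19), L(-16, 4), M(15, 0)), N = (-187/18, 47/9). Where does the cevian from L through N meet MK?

Barycentric coordinates of N with respect to KLM: (1/9, 7/9, 1/9).
On side MK the L-coordinate is zero; dropping N's L-weight 7/9 and renormalizing the remaining 1/9 : 1/9 gives weights 1/2, 1/2 on M, K.
J = (1/2)·(15, 0) + (1/2)·(7/2, 19) = (37/4, 19/2).

(37/4, 19/2)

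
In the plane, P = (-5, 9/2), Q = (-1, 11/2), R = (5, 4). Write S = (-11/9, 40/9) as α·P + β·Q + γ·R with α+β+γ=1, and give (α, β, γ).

(5/9, 1/9, 1/3)

Signed area of the reference triangle: [PQR] = ½·((-5)·(11/2−4) + (-1)·(4−(9/2)) + 5·(9/2−(11/2))) = ½·(-15/2 + 1/2 − 5) = -6.
[SQR] = ½·((-11/9)·(11/2−4) + (-1)·(4−(40/9)) + 5·(40/9−(11/2))) = ½·(-11/6 + 4/9 − 95/18) = -10/3, so the P-coordinate is (-10/3)/(-6) = 5/9.
[PSR] = ½·((-5)·(40/9−4) + (-11/9)·(4−(9/2)) + 5·(9/2−(40/9))) = ½·(-20/9 + 11/18 + 5/18) = -2/3, so the Q-coordinate is 1/9.
[PQS] = ½·((-5)·(11/2−(40/9)) + (-1)·(40/9−(9/2)) + (-11/9)·(9/2−(11/2))) = ½·(-95/18 + 1/18 + 11/9) = -2, so the R-coordinate is 1/3.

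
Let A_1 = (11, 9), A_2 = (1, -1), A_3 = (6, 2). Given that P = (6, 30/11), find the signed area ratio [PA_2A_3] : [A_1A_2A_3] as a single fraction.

[A_1A_2A_3] = ½·(11·(-1−2) + 1·(2−9) + 6·(9−(-1))) = ½·(-33 − 7 + 60) = 10.
[PA_2A_3] = ½·(6·(-1−2) + 1·(2−(30/11)) + 6·(30/11−(-1))) = ½·(-18 − 8/11 + 246/11) = 20/11, so the ratio is (20/11)/10 = 2/11.

2/11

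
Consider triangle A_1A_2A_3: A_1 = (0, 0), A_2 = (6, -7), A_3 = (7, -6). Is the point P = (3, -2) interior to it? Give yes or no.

no

Barycentric coordinates of P: (8/13, -4/13, 9/13).
The three coordinates are positive, negative, positive; a point is interior exactly when all three are positive.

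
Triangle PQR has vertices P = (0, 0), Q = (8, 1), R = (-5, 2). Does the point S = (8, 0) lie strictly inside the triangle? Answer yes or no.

Barycentric coordinates of S: (13/21, 16/21, -8/21).
The three coordinates are positive, positive, negative; a point is interior exactly when all three are positive.

no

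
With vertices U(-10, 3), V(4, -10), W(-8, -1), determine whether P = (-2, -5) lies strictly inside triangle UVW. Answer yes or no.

Barycentric coordinates of P: (1/5, 8/15, 4/15).
The three coordinates are positive, positive, positive; a point is interior exactly when all three are positive.

yes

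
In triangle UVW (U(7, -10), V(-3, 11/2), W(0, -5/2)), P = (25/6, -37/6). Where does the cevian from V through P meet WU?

Barycentric coordinates of P with respect to UVW: (2/3, 1/6, 1/6).
On side WU the V-coordinate is zero; dropping P's V-weight 1/6 and renormalizing the remaining 1/6 : 2/3 gives weights 1/5, 4/5 on W, U.
Q = (1/5)·(0, -5/2) + (4/5)·(7, -10) = (28/5, -17/2).

(28/5, -17/2)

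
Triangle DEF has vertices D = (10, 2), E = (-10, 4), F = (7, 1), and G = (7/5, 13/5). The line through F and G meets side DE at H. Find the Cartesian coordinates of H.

(0, 3)

Barycentric coordinates of G with respect to DEF: (2/5, 2/5, 1/5).
On side DE the F-coordinate is zero; dropping G's F-weight 1/5 and renormalizing the remaining 2/5 : 2/5 gives weights 1/2, 1/2 on D, E.
H = (1/2)·(10, 2) + (1/2)·(-10, 4) = (0, 3).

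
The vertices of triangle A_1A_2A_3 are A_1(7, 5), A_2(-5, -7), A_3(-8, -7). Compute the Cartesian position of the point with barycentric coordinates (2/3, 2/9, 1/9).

P = (2/3)·A_1 + (2/9)·A_2 + (1/9)·A_3.
x-coordinate: (2/3)·7 + (2/9)·(-5) + (1/9)·(-8) = 8/3.
y-coordinate: (2/3)·5 + (2/9)·(-7) + (1/9)·(-7) = 1.

(8/3, 1)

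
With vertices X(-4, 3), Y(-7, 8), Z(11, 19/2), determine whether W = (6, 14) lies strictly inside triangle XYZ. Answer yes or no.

no

Barycentric coordinates of W: (-59/63, 200/189, 166/189).
The three coordinates are negative, positive, positive; a point is interior exactly when all three are positive.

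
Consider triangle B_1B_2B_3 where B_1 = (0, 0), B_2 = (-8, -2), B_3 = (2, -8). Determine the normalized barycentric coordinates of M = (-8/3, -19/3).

(-1/6, 1/2, 2/3)

Signed area of the reference triangle: [B_1B_2B_3] = ½·(0·(-2−(-8)) + (-8)·(-8−0) + 2·(0−(-2))) = ½·(0 + 64 + 4) = 34.
[MB_2B_3] = ½·((-8/3)·(-2−(-8)) + (-8)·(-8−(-19/3)) + 2·(-19/3−(-2))) = ½·(-16 + 40/3 − 26/3) = -17/3, so the B_1-coordinate is (-17/3)/34 = -1/6.
[B_1MB_3] = ½·(0·(-19/3−(-8)) + (-8/3)·(-8−0) + 2·(0−(-19/3))) = ½·(0 + 64/3 + 38/3) = 17, so the B_2-coordinate is 1/2.
[B_1B_2M] = ½·(0·(-2−(-19/3)) + (-8)·(-19/3−0) + (-8/3)·(0−(-2))) = ½·(0 + 152/3 − 16/3) = 68/3, so the B_3-coordinate is 2/3.
Check: -1/6 + 1/2 + 2/3 = 1.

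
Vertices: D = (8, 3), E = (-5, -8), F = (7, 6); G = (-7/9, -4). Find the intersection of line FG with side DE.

(-7/4, -21/4)

Barycentric coordinates of G with respect to DEF: (2/9, 2/3, 1/9).
On side DE the F-coordinate is zero; dropping G's F-weight 1/9 and renormalizing the remaining 2/9 : 2/3 gives weights 1/4, 3/4 on D, E.
H = (1/4)·(8, 3) + (3/4)·(-5, -8) = (-7/4, -21/4).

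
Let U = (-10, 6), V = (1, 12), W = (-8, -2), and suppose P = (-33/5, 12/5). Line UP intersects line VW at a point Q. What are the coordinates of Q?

(-23/4, 3/2)

Barycentric coordinates of P with respect to UVW: (1/5, 1/5, 3/5).
On side VW the U-coordinate is zero; dropping P's U-weight 1/5 and renormalizing the remaining 1/5 : 3/5 gives weights 1/4, 3/4 on V, W.
Q = (1/4)·(1, 12) + (3/4)·(-8, -2) = (-23/4, 3/2).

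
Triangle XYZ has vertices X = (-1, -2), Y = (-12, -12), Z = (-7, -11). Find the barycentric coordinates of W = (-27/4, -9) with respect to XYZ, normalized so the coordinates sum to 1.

Signed area of the reference triangle: [XYZ] = ½·((-1)·(-12−(-11)) + (-12)·(-11−(-2)) + (-7)·(-2−(-12))) = ½·(1 + 108 − 70) = 39/2.
[WYZ] = ½·((-27/4)·(-12−(-11)) + (-12)·(-11−(-9)) + (-7)·(-9−(-12))) = ½·(27/4 + 24 − 21) = 39/8, so the X-coordinate is (39/8)/(39/2) = 1/4.
[XWZ] = ½·((-1)·(-9−(-11)) + (-27/4)·(-11−(-2)) + (-7)·(-2−(-9))) = ½·(-2 + 243/4 − 49) = 39/8, so the Y-coordinate is 1/4.
[XYW] = ½·((-1)·(-12−(-9)) + (-12)·(-9−(-2)) + (-27/4)·(-2−(-12))) = ½·(3 + 84 − 135/2) = 39/4, so the Z-coordinate is 1/2.
Check: 1/4 + 1/4 + 1/2 = 1.

(1/4, 1/4, 1/2)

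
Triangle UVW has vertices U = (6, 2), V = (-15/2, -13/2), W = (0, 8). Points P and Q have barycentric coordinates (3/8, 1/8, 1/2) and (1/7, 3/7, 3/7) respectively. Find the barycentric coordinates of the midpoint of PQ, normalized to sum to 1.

Since both coordinate triples sum to 1, the midpoint's barycentrics are the componentwise average.
(3/8+1/7)/2 = 29/112; similarly 31/112 and 13/28.

(29/112, 31/112, 13/28)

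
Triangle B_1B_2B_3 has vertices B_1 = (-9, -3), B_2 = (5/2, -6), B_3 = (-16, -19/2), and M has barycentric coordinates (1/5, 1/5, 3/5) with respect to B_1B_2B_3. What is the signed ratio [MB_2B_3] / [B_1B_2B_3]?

The signed ratio [MB_2B_3]/[B_1B_2B_3] equals the barycentric coordinate of M at vertex B_1, which is 1/5.

1/5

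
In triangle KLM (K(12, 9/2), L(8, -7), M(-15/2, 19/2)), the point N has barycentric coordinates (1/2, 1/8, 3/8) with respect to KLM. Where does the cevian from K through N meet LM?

(-29/8, 43/8)

Line KN meets LM where the K-coordinate vanishes; zeroing N's K-weight and renormalizing leaves L, M-weights 1/8 : 3/8 → (1/4, 3/4).
So J = (1/4)·L + (3/4)·M = (-29/8, 43/8).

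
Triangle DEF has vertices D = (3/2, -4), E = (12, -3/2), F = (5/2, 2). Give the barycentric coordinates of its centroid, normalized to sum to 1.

(1/3, 1/3, 1/3)

The centroid is the average of the vertices, so each weight is 1/3.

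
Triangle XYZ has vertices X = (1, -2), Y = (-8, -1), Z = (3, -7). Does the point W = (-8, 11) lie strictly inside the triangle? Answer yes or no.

Barycentric coordinates of W: (132/43, 19/43, -108/43).
The three coordinates are positive, positive, negative; a point is interior exactly when all three are positive.

no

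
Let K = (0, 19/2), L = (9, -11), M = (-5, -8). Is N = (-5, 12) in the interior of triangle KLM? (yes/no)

no

Barycentric coordinates of N: (14/13, -5/13, 4/13).
The three coordinates are positive, negative, positive; a point is interior exactly when all three are positive.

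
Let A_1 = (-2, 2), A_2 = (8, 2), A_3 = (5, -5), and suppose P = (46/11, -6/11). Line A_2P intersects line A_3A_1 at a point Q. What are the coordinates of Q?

(2, -2)

Barycentric coordinates of P with respect to A_1A_2A_3: (3/11, 4/11, 4/11).
On side A_3A_1 the A_2-coordinate is zero; dropping P's A_2-weight 4/11 and renormalizing the remaining 4/11 : 3/11 gives weights 4/7, 3/7 on A_3, A_1.
Q = (4/7)·(5, -5) + (3/7)·(-2, 2) = (2, -2).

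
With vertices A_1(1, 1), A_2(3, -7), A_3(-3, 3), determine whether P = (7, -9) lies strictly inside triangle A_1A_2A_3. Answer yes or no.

no

Barycentric coordinates of P: (1, 1, -1).
The three coordinates are positive, positive, negative; a point is interior exactly when all three are positive.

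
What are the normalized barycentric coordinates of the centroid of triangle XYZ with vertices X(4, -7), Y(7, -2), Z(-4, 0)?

The centroid is the average of the vertices, so each weight is 1/3.

(1/3, 1/3, 1/3)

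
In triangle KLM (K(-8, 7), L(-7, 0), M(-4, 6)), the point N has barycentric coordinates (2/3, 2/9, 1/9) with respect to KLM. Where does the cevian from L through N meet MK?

(-52/7, 48/7)

Line LN meets MK where the L-coordinate vanishes; zeroing N's L-weight and renormalizing leaves M, K-weights 1/9 : 2/3 → (1/7, 6/7).
So J = (1/7)·M + (6/7)·K = (-52/7, 48/7).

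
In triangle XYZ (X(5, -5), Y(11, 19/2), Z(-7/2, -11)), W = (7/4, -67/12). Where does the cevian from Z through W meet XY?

(7, -1/6)

Barycentric coordinates of W with respect to XYZ: (1/3, 1/6, 1/2).
On side XY the Z-coordinate is zero; dropping W's Z-weight 1/2 and renormalizing the remaining 1/3 : 1/6 gives weights 2/3, 1/3 on X, Y.
V = (2/3)·(5, -5) + (1/3)·(11, 19/2) = (7, -1/6).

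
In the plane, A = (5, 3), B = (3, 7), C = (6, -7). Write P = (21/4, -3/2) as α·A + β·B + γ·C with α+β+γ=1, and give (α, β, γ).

(3/8, 1/8, 1/2)

Signed area of the reference triangle: [ABC] = ½·(5·(7−(-7)) + 3·(-7−3) + 6·(3−7)) = ½·(70 − 30 − 24) = 8.
[PBC] = ½·((21/4)·(7−(-7)) + 3·(-7−(-3/2)) + 6·(-3/2−7)) = ½·(147/2 − 33/2 − 51) = 3, so the A-coordinate is 3/8 = 3/8.
[APC] = ½·(5·(-3/2−(-7)) + (21/4)·(-7−3) + 6·(3−(-3/2))) = ½·(55/2 − 105/2 + 27) = 1, so the B-coordinate is 1/8.
[ABP] = ½·(5·(7−(-3/2)) + 3·(-3/2−3) + (21/4)·(3−7)) = ½·(85/2 − 27/2 − 21) = 4, so the C-coordinate is 1/2.
Check: 3/8 + 1/8 + 1/2 = 1.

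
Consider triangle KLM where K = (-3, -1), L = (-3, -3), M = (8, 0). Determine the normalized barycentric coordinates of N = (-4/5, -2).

(1/5, 3/5, 1/5)

Signed area of the reference triangle: [KLM] = ½·((-3)·(-3−0) + (-3)·(0−(-1)) + 8·(-1−(-3))) = ½·(9 − 3 + 16) = 11.
[NLM] = ½·((-4/5)·(-3−0) + (-3)·(0−(-2)) + 8·(-2−(-3))) = ½·(12/5 − 6 + 8) = 11/5, so the K-coordinate is (11/5)/11 = 1/5.
[KNM] = ½·((-3)·(-2−0) + (-4/5)·(0−(-1)) + 8·(-1−(-2))) = ½·(6 − 4/5 + 8) = 33/5, so the L-coordinate is 3/5.
[KLN] = ½·((-3)·(-3−(-2)) + (-3)·(-2−(-1)) + (-4/5)·(-1−(-3))) = ½·(3 + 3 − 8/5) = 11/5, so the M-coordinate is 1/5.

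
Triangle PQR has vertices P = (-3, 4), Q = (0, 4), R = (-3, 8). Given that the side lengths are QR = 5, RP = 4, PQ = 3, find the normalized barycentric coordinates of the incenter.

(5/12, 1/3, 1/4)

The incenter has barycentric coordinates proportional to the opposite side lengths: (5 : 4 : 3).
Normalizing by 5+4+3 = 12 gives (5/12, 1/3, 1/4).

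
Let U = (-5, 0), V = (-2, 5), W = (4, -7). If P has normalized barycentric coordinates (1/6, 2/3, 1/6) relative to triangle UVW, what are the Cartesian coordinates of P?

P = (1/6)·U + (2/3)·V + (1/6)·W.
x-coordinate: (1/6)·(-5) + (2/3)·(-2) + (1/6)·4 = -3/2.
y-coordinate: (1/6)·0 + (2/3)·5 + (1/6)·(-7) = 13/6.

(-3/2, 13/6)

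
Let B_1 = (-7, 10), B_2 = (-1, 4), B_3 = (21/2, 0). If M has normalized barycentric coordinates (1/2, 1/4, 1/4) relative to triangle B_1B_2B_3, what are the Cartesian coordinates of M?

(-9/8, 6)

M = (1/2)·B_1 + (1/4)·B_2 + (1/4)·B_3.
x-coordinate: (1/2)·(-7) + (1/4)·(-1) + (1/4)·(21/2) = -9/8.
y-coordinate: (1/2)·10 + (1/4)·4 + (1/4)·0 = 6.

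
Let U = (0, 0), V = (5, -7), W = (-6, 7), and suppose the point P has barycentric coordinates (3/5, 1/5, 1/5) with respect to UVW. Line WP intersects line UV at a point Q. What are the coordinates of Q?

Line WP meets UV where the W-coordinate vanishes; zeroing P's W-weight and renormalizing leaves U, V-weights 3/5 : 1/5 → (3/4, 1/4).
So Q = (3/4)·U + (1/4)·V = (5/4, -7/4).

(5/4, -7/4)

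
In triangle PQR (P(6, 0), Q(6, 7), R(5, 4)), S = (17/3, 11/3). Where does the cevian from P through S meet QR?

(11/2, 11/2)

Barycentric coordinates of S with respect to PQR: (1/3, 1/3, 1/3).
On side QR the P-coordinate is zero; dropping S's P-weight 1/3 and renormalizing the remaining 1/3 : 1/3 gives weights 1/2, 1/2 on Q, R.
T = (1/2)·(6, 7) + (1/2)·(5, 4) = (11/2, 11/2).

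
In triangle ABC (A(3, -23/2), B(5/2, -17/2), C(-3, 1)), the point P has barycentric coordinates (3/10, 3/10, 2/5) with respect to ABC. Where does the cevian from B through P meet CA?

Line BP meets CA where the B-coordinate vanishes; zeroing P's B-weight and renormalizing leaves C, A-weights 2/5 : 3/10 → (4/7, 3/7).
So Q = (4/7)·C + (3/7)·A = (-3/7, -61/14).

(-3/7, -61/14)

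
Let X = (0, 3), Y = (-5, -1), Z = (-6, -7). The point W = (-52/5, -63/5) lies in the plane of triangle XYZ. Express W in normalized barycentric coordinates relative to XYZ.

Signed area of the reference triangle: [XYZ] = ½·(0·(-1−(-7)) + (-5)·(-7−3) + (-6)·(3−(-1))) = ½·(0 + 50 − 24) = 13.
[WYZ] = ½·((-52/5)·(-1−(-7)) + (-5)·(-7−(-63/5)) + (-6)·(-63/5−(-1))) = ½·(-312/5 − 28 + 348/5) = -52/5, so the X-coordinate is (-52/5)/13 = -4/5.
[XWZ] = ½·(0·(-63/5−(-7)) + (-52/5)·(-7−3) + (-6)·(3−(-63/5))) = ½·(0 + 104 − 468/5) = 26/5, so the Y-coordinate is 2/5.
[XYW] = ½·(0·(-1−(-63/5)) + (-5)·(-63/5−3) + (-52/5)·(3−(-1))) = ½·(0 + 78 − 208/5) = 91/5, so the Z-coordinate is 7/5.
Check: -4/5 + 2/5 + 7/5 = 1.

(-4/5, 2/5, 7/5)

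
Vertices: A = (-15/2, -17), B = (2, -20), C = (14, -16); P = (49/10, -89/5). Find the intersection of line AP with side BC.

(8, -18)

Barycentric coordinates of P with respect to ABC: (1/5, 2/5, 2/5).
On side BC the A-coordinate is zero; dropping P's A-weight 1/5 and renormalizing the remaining 2/5 : 2/5 gives weights 1/2, 1/2 on B, C.
Q = (1/2)·(2, -20) + (1/2)·(14, -16) = (8, -18).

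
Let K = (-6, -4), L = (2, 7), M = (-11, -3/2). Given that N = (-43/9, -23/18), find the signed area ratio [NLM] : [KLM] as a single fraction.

2/3

[KLM] = ½·((-6)·(7−(-3/2)) + 2·(-3/2−(-4)) + (-11)·(-4−7)) = ½·(-51 + 5 + 121) = 75/2.
[NLM] = ½·((-43/9)·(7−(-3/2)) + 2·(-3/2−(-23/18)) + (-11)·(-23/18−7)) = ½·(-731/18 − 4/9 + 1639/18) = 25, so the ratio is 25/(75/2) = 2/3.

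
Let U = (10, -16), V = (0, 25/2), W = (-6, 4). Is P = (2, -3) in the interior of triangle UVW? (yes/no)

Barycentric coordinates of P: (55/128, 3/16, 49/128).
The three coordinates are positive, positive, positive; a point is interior exactly when all three are positive.

yes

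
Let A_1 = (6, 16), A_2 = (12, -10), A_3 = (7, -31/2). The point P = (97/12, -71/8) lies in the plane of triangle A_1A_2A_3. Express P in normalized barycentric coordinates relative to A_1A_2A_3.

Signed area of the reference triangle: [A_1A_2A_3] = ½·(6·(-10−(-31/2)) + 12·(-31/2−16) + 7·(16−(-10))) = ½·(33 − 378 + 182) = -163/2.
[PA_2A_3] = ½·((97/12)·(-10−(-31/2)) + 12·(-31/2−(-71/8)) + 7·(-71/8−(-10))) = ½·(1067/24 − 159/2 + 63/8) = -163/12, so the A_1-coordinate is (-163/12)/(-163/2) = 1/6.
[A_1PA_3] = ½·(6·(-71/8−(-31/2)) + (97/12)·(-31/2−16) + 7·(16−(-71/8))) = ½·(159/4 − 2037/8 + 1393/8) = -163/8, so the A_2-coordinate is 1/4.
[A_1A_2P] = ½·(6·(-10−(-71/8)) + 12·(-71/8−16) + (97/12)·(16−(-10))) = ½·(-27/4 − 597/2 + 1261/6) = -1141/24, so the A_3-coordinate is 7/12.
Check: 1/6 + 1/4 + 7/12 = 1.

(1/6, 1/4, 7/12)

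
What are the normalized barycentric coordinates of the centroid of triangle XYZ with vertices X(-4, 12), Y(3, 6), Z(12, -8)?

(1/3, 1/3, 1/3)

The centroid is the average of the vertices, so each weight is 1/3.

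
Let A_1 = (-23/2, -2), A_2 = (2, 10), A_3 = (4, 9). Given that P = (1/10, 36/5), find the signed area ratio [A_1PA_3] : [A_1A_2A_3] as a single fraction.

2/5

[A_1A_2A_3] = ½·((-23/2)·(10−9) + 2·(9−(-2)) + 4·(-2−10)) = ½·(-23/2 + 22 − 48) = -75/4.
[A_1PA_3] = ½·((-23/2)·(36/5−9) + (1/10)·(9−(-2)) + 4·(-2−(36/5))) = ½·(207/10 + 11/10 − 184/5) = -15/2, so the ratio is (-15/2)/(-75/4) = 2/5.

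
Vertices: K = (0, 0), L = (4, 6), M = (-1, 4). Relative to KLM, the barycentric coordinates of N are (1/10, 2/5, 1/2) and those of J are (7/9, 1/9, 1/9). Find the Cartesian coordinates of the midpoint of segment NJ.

(43/60, 124/45)

Barycentric coordinates of the midpoint are the average: (79/180, 23/90, 11/36).
Converting: (79/180)·K + (23/90)·L + (11/36)·M = (43/60, 124/45).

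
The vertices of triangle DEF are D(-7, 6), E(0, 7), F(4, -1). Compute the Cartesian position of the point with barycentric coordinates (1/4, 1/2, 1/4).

(-3/4, 19/4)

G = (1/4)·D + (1/2)·E + (1/4)·F.
x-coordinate: (1/4)·(-7) + (1/2)·0 + (1/4)·4 = -3/4.
y-coordinate: (1/4)·6 + (1/2)·7 + (1/4)·(-1) = 19/4.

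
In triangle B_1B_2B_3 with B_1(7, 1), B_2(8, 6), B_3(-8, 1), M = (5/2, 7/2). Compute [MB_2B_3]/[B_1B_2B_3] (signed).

[B_1B_2B_3] = ½·(7·(6−1) + 8·(1−1) + (-8)·(1−6)) = ½·(35 + 0 + 40) = 75/2.
[MB_2B_3] = ½·((5/2)·(6−1) + 8·(1−(7/2)) + (-8)·(7/2−6)) = ½·(25/2 − 20 + 20) = 25/4, so the ratio is (25/4)/(75/2) = 1/6.

1/6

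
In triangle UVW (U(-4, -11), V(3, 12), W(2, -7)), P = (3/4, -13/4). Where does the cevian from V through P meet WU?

Barycentric coordinates of P with respect to UVW: (1/4, 1/4, 1/2).
On side WU the V-coordinate is zero; dropping P's V-weight 1/4 and renormalizing the remaining 1/2 : 1/4 gives weights 2/3, 1/3 on W, U.
Q = (2/3)·(2, -7) + (1/3)·(-4, -11) = (0, -25/3).

(0, -25/3)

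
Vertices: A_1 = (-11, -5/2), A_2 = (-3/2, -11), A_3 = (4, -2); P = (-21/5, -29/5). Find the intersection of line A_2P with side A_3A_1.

Barycentric coordinates of P with respect to A_1A_2A_3: (2/5, 2/5, 1/5).
On side A_3A_1 the A_2-coordinate is zero; dropping P's A_2-weight 2/5 and renormalizing the remaining 1/5 : 2/5 gives weights 1/3, 2/3 on A_3, A_1.
Q = (1/3)·(4, -2) + (2/3)·(-11, -5/2) = (-6, -7/3).

(-6, -7/3)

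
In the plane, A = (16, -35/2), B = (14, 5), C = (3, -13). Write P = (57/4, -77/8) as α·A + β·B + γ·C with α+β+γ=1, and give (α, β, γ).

Signed area of the reference triangle: [ABC] = ½·(16·(5−(-13)) + 14·(-13−(-35/2)) + 3·(-35/2−5)) = ½·(288 + 63 − 135/2) = 567/4.
[PBC] = ½·((57/4)·(5−(-13)) + 14·(-13−(-77/8)) + 3·(-77/8−5)) = ½·(513/2 − 189/4 − 351/8) = 1323/16, so the A-coordinate is (1323/16)/(567/4) = 7/12.
[APC] = ½·(16·(-77/8−(-13)) + (57/4)·(-13−(-35/2)) + 3·(-35/2−(-77/8))) = ½·(54 + 513/8 − 189/8) = 189/4, so the B-coordinate is 1/3.
[ABP] = ½·(16·(5−(-77/8)) + 14·(-77/8−(-35/2)) + (57/4)·(-35/2−5)) = ½·(234 + 441/4 − 2565/8) = 189/16, so the C-coordinate is 1/12.
Check: 7/12 + 1/3 + 1/12 = 1.

(7/12, 1/3, 1/12)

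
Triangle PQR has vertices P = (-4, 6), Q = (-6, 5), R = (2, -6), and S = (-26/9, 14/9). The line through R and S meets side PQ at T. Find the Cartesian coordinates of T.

(-16/3, 16/3)

Barycentric coordinates of S with respect to PQR: (2/9, 4/9, 1/3).
On side PQ the R-coordinate is zero; dropping S's R-weight 1/3 and renormalizing the remaining 2/9 : 4/9 gives weights 1/3, 2/3 on P, Q.
T = (1/3)·(-4, 6) + (2/3)·(-6, 5) = (-16/3, 16/3).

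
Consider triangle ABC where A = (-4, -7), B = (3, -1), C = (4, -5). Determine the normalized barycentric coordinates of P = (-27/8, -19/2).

(1, -5/8, 5/8)

Signed area of the reference triangle: [ABC] = ½·((-4)·(-1−(-5)) + 3·(-5−(-7)) + 4·(-7−(-1))) = ½·(-16 + 6 − 24) = -17.
[PBC] = ½·((-27/8)·(-1−(-5)) + 3·(-5−(-19/2)) + 4·(-19/2−(-1))) = ½·(-27/2 + 27/2 − 34) = -17, so the A-coordinate is (-17)/(-17) = 1.
[APC] = ½·((-4)·(-19/2−(-5)) + (-27/8)·(-5−(-7)) + 4·(-7−(-19/2))) = ½·(18 − 27/4 + 10) = 85/8, so the B-coordinate is -5/8.
[ABP] = ½·((-4)·(-1−(-19/2)) + 3·(-19/2−(-7)) + (-27/8)·(-7−(-1))) = ½·(-34 − 15/2 + 81/4) = -85/8, so the C-coordinate is 5/8.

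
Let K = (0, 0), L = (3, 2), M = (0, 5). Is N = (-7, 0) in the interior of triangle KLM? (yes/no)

no

Barycentric coordinates of N: (12/5, -7/3, 14/15).
The three coordinates are positive, negative, positive; a point is interior exactly when all three are positive.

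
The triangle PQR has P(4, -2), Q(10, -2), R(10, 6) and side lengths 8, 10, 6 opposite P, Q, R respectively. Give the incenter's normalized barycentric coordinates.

The incenter has barycentric coordinates proportional to the opposite side lengths: (8 : 10 : 6).
Normalizing by 8+10+6 = 24 gives (1/3, 5/12, 1/4).

(1/3, 5/12, 1/4)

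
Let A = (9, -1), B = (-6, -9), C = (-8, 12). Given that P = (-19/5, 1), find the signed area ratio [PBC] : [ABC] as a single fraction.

1/5

[ABC] = ½·(9·(-9−12) + (-6)·(12−(-1)) + (-8)·(-1−(-9))) = ½·(-189 − 78 − 64) = -331/2.
[PBC] = ½·((-19/5)·(-9−12) + (-6)·(12−1) + (-8)·(1−(-9))) = ½·(399/5 − 66 − 80) = -331/10, so the ratio is (-331/10)/(-331/2) = 1/5.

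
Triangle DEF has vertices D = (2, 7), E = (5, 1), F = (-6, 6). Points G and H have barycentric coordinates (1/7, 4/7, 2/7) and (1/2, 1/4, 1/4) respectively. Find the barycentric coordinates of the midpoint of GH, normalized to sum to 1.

Since both coordinate triples sum to 1, the midpoint's barycentrics are the componentwise average.
(1/7+1/2)/2 = 9/28; similarly 23/56 and 15/56.

(9/28, 23/56, 15/56)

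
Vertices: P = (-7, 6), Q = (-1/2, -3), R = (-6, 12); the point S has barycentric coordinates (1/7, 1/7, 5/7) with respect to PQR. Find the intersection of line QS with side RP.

(-37/6, 11)

Line QS meets RP where the Q-coordinate vanishes; zeroing S's Q-weight and renormalizing leaves R, P-weights 5/7 : 1/7 → (5/6, 1/6).
So T = (5/6)·R + (1/6)·P = (-37/6, 11).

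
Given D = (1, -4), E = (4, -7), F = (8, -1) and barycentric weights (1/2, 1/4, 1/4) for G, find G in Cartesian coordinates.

G = (1/2)·D + (1/4)·E + (1/4)·F.
x-coordinate: (1/2)·1 + (1/4)·4 + (1/4)·8 = 7/2.
y-coordinate: (1/2)·(-4) + (1/4)·(-7) + (1/4)·(-1) = -4.

(7/2, -4)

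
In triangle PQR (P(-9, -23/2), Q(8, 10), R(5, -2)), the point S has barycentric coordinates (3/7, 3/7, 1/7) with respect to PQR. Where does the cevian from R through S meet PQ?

(-1/2, -3/4)

Line RS meets PQ where the R-coordinate vanishes; zeroing S's R-weight and renormalizing leaves P, Q-weights 3/7 : 3/7 → (1/2, 1/2).
So T = (1/2)·P + (1/2)·Q = (-1/2, -3/4).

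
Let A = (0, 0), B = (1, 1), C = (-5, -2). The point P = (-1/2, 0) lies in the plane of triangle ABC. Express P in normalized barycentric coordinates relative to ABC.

Signed area of the reference triangle: [ABC] = ½·(0·(1−(-2)) + 1·(-2−0) + (-5)·(0−1)) = ½·(0 − 2 + 5) = 3/2.
[PBC] = ½·((-1/2)·(1−(-2)) + 1·(-2−0) + (-5)·(0−1)) = ½·(-3/2 − 2 + 5) = 3/4, so the A-coordinate is (3/4)/(3/2) = 1/2.
[APC] = ½·(0·(0−(-2)) + (-1/2)·(-2−0) + (-5)·(0−0)) = ½·(0 + 1 + 0) = 1/2, so the B-coordinate is 1/3.
[ABP] = ½·(0·(1−0) + 1·(0−0) + (-1/2)·(0−1)) = ½·(0 + 0 + 1/2) = 1/4, so the C-coordinate is 1/6.

(1/2, 1/3, 1/6)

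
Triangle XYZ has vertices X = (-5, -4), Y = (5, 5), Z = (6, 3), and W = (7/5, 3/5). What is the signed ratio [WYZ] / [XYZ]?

2/5

[XYZ] = ½·((-5)·(5−3) + 5·(3−(-4)) + 6·(-4−5)) = ½·(-10 + 35 − 54) = -29/2.
[WYZ] = ½·((7/5)·(5−3) + 5·(3−(3/5)) + 6·(3/5−5)) = ½·(14/5 + 12 − 132/5) = -29/5, so the ratio is (-29/5)/(-29/2) = 2/5.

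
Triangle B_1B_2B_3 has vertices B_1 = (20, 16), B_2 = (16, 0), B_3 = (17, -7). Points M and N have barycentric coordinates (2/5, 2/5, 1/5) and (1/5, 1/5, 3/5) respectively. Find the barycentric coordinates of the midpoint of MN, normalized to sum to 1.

Since both coordinate triples sum to 1, the midpoint's barycentrics are the componentwise average.
(2/5+1/5)/2 = 3/10; similarly 3/10 and 2/5.

(3/10, 3/10, 2/5)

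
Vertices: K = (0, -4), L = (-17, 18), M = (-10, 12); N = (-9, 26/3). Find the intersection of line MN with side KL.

(-17/2, 7)

Barycentric coordinates of N with respect to KLM: (1/3, 1/3, 1/3).
On side KL the M-coordinate is zero; dropping N's M-weight 1/3 and renormalizing the remaining 1/3 : 1/3 gives weights 1/2, 1/2 on K, L.
J = (1/2)·(0, -4) + (1/2)·(-17, 18) = (-17/2, 7).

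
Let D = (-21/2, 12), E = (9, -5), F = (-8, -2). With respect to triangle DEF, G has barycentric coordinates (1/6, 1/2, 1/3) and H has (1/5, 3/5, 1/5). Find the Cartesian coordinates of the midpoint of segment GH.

(107/120, -13/12)

Barycentric coordinates of the midpoint are the average: (11/60, 11/20, 4/15).
Converting: (11/60)·D + (11/20)·E + (4/15)·F = (107/120, -13/12).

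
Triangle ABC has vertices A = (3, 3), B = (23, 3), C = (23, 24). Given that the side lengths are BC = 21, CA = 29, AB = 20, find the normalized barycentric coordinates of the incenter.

The incenter has barycentric coordinates proportional to the opposite side lengths: (21 : 29 : 20).
Normalizing by 21+29+20 = 70 gives (3/10, 29/70, 2/7).

(3/10, 29/70, 2/7)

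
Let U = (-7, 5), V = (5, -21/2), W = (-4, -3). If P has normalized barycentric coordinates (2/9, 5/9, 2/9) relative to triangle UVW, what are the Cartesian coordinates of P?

P = (2/9)·U + (5/9)·V + (2/9)·W.
x-coordinate: (2/9)·(-7) + (5/9)·5 + (2/9)·(-4) = 1/3.
y-coordinate: (2/9)·5 + (5/9)·(-21/2) + (2/9)·(-3) = -97/18.

(1/3, -97/18)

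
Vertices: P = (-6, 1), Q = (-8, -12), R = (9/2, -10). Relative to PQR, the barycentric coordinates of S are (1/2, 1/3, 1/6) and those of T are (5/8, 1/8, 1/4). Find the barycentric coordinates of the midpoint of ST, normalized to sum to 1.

(9/16, 11/48, 5/24)

Since both coordinate triples sum to 1, the midpoint's barycentrics are the componentwise average.
(1/2+5/8)/2 = 9/16; similarly 11/48 and 5/24.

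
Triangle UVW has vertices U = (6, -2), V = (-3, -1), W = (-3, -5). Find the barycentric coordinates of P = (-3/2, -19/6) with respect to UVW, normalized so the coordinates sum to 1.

Signed area of the reference triangle: [UVW] = ½·(6·(-1−(-5)) + (-3)·(-5−(-2)) + (-3)·(-2−(-1))) = ½·(24 + 9 + 3) = 18.
[PVW] = ½·((-3/2)·(-1−(-5)) + (-3)·(-5−(-19/6)) + (-3)·(-19/6−(-1))) = ½·(-6 + 11/2 + 13/2) = 3, so the U-coordinate is 3/18 = 1/6.
[UPW] = ½·(6·(-19/6−(-5)) + (-3/2)·(-5−(-2)) + (-3)·(-2−(-19/6))) = ½·(11 + 9/2 − 7/2) = 6, so the V-coordinate is 1/3.
[UVP] = ½·(6·(-1−(-19/6)) + (-3)·(-19/6−(-2)) + (-3/2)·(-2−(-1))) = ½·(13 + 7/2 + 3/2) = 9, so the W-coordinate is 1/2.

(1/6, 1/3, 1/2)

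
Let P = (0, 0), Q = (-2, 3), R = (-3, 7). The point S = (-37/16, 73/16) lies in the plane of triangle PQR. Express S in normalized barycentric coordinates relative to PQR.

(1/16, 1/2, 7/16)

Signed area of the reference triangle: [PQR] = ½·(0·(3−7) + (-2)·(7−0) + (-3)·(0−3)) = ½·(0 − 14 + 9) = -5/2.
[SQR] = ½·((-37/16)·(3−7) + (-2)·(7−(73/16)) + (-3)·(73/16−3)) = ½·(37/4 − 39/8 − 75/16) = -5/32, so the P-coordinate is (-5/32)/(-5/2) = 1/16.
[PSR] = ½·(0·(73/16−7) + (-37/16)·(7−0) + (-3)·(0−(73/16))) = ½·(0 − 259/16 + 219/16) = -5/4, so the Q-coordinate is 1/2.
[PQS] = ½·(0·(3−(73/16)) + (-2)·(73/16−0) + (-37/16)·(0−3)) = ½·(0 − 73/8 + 111/16) = -35/32, so the R-coordinate is 7/16.
Check: 1/16 + 1/2 + 7/16 = 1.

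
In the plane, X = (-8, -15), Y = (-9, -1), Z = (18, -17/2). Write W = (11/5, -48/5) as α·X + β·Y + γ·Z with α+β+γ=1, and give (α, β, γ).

Signed area of the reference triangle: [XYZ] = ½·((-8)·(-1−(-17/2)) + (-9)·(-17/2−(-15)) + 18·(-15−(-1))) = ½·(-60 − 117/2 − 252) = -741/4.
[WYZ] = ½·((11/5)·(-1−(-17/2)) + (-9)·(-17/2−(-48/5)) + 18·(-48/5−(-1))) = ½·(33/2 − 99/10 − 774/5) = -741/10, so the X-coordinate is (-741/10)/(-741/4) = 2/5.
[XWZ] = ½·((-8)·(-48/5−(-17/2)) + (11/5)·(-17/2−(-15)) + 18·(-15−(-48/5))) = ½·(44/5 + 143/10 − 486/5) = -741/20, so the Y-coordinate is 1/5.
[XYW] = ½·((-8)·(-1−(-48/5)) + (-9)·(-48/5−(-15)) + (11/5)·(-15−(-1))) = ½·(-344/5 − 243/5 − 154/5) = -741/10, so the Z-coordinate is 2/5.
Check: 2/5 + 1/5 + 2/5 = 1.

(2/5, 1/5, 2/5)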